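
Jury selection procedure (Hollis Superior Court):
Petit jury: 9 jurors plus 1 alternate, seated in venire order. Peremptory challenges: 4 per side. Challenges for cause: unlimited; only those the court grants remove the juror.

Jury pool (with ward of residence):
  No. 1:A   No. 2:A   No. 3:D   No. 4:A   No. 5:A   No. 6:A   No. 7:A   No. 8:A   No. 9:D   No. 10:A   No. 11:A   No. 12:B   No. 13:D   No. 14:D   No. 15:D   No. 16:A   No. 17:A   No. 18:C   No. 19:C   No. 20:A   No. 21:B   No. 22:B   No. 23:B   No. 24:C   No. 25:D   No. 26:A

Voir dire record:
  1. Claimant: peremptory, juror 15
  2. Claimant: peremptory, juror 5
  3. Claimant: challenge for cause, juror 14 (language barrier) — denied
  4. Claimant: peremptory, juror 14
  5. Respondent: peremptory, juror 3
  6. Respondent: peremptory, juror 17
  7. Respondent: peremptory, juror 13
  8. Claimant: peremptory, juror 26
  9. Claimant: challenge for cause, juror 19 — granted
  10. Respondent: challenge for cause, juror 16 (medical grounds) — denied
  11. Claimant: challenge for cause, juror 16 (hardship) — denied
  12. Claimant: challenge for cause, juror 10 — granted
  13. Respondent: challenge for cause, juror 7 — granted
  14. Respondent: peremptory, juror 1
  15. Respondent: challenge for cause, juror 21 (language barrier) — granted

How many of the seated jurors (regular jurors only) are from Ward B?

1

Removed: #1, #3, #5, #7, #10, #13, #14, #15, #17, #19, #21, #26.
Seated jurors 1–9: #2, #4, #6, #8, #9, #11, #12, #16, #18 (alternates #20 not counted).
Of those, in Ward B: #12 → 1.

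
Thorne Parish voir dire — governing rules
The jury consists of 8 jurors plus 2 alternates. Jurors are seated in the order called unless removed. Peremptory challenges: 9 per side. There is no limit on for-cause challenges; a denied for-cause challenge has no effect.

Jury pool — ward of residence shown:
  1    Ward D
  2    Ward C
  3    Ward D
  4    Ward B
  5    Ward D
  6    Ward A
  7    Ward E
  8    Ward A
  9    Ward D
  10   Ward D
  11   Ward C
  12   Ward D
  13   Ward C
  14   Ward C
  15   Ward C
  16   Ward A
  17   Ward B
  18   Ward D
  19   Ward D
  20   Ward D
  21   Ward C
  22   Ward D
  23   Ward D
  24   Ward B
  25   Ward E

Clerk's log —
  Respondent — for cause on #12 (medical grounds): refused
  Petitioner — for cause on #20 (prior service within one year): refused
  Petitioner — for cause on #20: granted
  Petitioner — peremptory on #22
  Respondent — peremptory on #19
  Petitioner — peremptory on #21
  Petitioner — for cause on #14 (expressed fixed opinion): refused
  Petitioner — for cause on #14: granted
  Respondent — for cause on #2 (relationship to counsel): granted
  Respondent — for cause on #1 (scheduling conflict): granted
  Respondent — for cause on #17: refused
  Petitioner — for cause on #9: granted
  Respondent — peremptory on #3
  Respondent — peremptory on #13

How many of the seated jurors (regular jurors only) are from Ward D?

3

Removed: #1, #2, #3, #9, #13, #14, #19, #20, #21, #22.
Seated jurors 1–8: #4, #5, #6, #7, #8, #10, #11, #12 (alternates #15, #16 not counted).
Of those, in Ward D: #5, #10, #12 → 3.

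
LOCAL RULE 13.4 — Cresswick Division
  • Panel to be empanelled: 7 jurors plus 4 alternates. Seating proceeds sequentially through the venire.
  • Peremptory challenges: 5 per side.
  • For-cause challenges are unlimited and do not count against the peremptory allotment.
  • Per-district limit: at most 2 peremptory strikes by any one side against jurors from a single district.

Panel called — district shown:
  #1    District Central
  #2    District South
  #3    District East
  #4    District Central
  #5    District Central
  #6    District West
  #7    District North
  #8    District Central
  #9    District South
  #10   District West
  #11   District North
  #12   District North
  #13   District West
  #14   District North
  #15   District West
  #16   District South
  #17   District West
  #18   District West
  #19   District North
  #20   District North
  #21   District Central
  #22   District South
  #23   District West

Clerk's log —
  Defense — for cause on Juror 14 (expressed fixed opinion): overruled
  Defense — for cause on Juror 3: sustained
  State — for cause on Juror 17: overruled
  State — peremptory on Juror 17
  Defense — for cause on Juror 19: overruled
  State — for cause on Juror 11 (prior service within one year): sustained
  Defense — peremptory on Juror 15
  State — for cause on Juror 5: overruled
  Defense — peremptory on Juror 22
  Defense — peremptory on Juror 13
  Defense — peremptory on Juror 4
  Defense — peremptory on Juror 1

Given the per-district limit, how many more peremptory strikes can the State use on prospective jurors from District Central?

State peremptories so far: #17 — 1 of 5 used, 4 left overall.
Against District Central: none yet — per-district cap 2 leaves 2.
Binding limit: min(4, 2) = 2.

2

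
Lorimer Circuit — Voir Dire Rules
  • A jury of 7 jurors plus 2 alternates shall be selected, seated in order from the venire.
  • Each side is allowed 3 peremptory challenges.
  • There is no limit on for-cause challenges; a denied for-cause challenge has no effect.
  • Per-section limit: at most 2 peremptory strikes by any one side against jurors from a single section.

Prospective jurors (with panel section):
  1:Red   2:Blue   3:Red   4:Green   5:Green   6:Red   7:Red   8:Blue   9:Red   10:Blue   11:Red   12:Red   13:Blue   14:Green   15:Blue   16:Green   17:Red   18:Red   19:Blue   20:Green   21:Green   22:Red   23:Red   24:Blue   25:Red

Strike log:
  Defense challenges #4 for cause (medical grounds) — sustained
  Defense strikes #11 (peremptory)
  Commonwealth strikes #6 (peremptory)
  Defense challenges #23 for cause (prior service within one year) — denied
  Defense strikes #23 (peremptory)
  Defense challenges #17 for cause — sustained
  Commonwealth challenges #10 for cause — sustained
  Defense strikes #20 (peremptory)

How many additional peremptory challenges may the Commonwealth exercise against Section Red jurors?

Commonwealth peremptories so far: #6 — 1 of 3 used, 2 left overall.
Against Section Red: #6 — 1 used; per-section cap 2 leaves 1.
Binding limit: min(2, 1) = 1.

1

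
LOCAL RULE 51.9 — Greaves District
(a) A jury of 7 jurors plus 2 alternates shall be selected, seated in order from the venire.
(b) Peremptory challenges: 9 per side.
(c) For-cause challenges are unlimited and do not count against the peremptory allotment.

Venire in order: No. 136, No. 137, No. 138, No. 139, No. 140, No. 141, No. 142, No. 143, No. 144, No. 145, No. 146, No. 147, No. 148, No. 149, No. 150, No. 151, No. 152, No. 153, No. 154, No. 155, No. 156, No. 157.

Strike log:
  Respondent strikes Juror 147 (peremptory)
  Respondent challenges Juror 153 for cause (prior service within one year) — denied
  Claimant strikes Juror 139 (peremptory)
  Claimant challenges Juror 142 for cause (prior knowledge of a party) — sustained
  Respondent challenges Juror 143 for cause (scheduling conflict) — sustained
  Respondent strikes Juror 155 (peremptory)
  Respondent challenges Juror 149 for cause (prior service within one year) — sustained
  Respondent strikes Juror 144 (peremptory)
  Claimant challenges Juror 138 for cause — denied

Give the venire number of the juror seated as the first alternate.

Removed: #139, #142, #143, #144, #147, #149, #155. (#138, #153 stay — for-cause denied.)
Seating in order: seats 1–7 → #136, #137, #138, #140, #141, #145, #146; alternates → #148, #150.
So alternate 1 is #148.

148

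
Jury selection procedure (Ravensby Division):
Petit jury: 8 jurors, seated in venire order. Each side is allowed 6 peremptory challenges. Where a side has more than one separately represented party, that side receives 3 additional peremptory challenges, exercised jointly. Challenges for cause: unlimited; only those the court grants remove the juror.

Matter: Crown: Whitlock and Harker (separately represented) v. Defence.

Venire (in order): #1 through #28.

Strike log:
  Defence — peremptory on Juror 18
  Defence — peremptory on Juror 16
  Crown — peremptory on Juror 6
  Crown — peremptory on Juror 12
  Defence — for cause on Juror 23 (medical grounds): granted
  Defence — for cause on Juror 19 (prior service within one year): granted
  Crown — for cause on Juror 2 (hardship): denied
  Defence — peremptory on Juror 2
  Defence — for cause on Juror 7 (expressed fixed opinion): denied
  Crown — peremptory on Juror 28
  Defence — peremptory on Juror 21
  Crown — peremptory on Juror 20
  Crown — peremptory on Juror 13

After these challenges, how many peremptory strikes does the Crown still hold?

4

Crown allotment: 6 base + 3 multi-party = 9.
Crown peremptories used: #6, #12, #28, #20, #13 — 5 (the for-cause on #2 doesn't count).
Remaining: 9 − 5 = 4.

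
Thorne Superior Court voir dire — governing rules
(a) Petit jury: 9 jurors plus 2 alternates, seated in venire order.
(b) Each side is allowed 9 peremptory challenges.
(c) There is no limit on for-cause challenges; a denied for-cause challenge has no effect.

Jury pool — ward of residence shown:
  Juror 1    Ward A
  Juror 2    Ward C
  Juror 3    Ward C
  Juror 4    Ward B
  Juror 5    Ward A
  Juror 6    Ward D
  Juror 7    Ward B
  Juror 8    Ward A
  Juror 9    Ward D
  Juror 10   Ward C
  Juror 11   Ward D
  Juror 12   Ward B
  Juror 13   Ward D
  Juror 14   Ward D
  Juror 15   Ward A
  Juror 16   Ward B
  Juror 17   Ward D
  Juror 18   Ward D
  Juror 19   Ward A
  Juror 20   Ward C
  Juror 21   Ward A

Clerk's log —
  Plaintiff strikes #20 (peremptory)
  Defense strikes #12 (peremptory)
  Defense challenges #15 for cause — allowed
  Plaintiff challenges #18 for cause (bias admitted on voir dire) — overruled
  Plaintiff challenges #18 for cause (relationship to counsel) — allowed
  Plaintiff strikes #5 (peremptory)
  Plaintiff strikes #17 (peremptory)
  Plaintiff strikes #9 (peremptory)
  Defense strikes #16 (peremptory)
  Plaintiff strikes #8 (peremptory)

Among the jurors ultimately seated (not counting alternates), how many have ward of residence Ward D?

Removed: #5, #8, #9, #12, #15, #16, #17, #18, #20.
Seated jurors 1–9: #1, #2, #3, #4, #6, #7, #10, #11, #13 (alternates #14, #19 not counted).
Of those, in Ward D: #6, #11, #13 → 3.

3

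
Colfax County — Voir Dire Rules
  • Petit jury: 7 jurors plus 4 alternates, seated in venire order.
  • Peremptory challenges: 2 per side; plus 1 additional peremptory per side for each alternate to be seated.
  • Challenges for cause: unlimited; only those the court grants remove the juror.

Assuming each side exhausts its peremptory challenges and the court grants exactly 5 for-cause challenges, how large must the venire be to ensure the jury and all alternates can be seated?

28

Seats to fill: 7 + 4 alternates = 11.
Peremptories: 2 + 1×4 = 6 per side × 2 sides = 12.
For-cause removals: 5.
Minimum venire: 11 + 12 + 5 = 28.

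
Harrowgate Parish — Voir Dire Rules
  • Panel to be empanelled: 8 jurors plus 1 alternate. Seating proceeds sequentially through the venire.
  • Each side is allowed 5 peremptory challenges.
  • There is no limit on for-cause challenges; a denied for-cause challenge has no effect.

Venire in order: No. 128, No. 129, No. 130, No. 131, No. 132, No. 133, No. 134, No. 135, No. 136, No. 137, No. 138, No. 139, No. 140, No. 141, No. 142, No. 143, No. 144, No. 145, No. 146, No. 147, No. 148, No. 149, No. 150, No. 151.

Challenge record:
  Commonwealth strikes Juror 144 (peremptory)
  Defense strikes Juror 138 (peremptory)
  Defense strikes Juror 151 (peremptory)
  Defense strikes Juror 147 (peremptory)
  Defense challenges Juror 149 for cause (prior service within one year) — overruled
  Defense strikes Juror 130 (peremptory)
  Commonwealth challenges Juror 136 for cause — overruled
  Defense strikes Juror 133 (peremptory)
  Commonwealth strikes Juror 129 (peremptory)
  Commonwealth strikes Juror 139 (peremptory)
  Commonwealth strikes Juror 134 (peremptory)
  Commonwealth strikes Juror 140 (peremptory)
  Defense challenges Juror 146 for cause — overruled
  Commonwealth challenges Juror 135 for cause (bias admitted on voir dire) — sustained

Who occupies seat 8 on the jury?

Removed: #129, #130, #133, #134, #135, #138, #139, #140, #144, #147, #151. (#136, #146, #149 stay — for-cause denied.)
Seating in order: seats 1–8 → #128, #131, #132, #136, #137, #141, #142, #143; alternates → #145.
So seat 8 is #143.

143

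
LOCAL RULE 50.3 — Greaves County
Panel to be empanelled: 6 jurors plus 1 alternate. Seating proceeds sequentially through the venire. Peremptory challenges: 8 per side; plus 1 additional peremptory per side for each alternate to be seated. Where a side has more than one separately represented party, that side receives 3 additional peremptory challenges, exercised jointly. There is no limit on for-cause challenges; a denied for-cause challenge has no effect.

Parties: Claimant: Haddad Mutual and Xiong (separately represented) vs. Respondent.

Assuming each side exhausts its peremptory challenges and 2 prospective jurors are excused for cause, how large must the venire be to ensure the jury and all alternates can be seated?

30

Seats to fill: 6 + 1 alternates = 7.
Peremptories — Claimant: 8 + 1×1 + 3 = 12; Respondent: 8 + 1×1 = 9; total 21.
For-cause removals: 2.
Minimum venire: 7 + 21 + 2 = 30.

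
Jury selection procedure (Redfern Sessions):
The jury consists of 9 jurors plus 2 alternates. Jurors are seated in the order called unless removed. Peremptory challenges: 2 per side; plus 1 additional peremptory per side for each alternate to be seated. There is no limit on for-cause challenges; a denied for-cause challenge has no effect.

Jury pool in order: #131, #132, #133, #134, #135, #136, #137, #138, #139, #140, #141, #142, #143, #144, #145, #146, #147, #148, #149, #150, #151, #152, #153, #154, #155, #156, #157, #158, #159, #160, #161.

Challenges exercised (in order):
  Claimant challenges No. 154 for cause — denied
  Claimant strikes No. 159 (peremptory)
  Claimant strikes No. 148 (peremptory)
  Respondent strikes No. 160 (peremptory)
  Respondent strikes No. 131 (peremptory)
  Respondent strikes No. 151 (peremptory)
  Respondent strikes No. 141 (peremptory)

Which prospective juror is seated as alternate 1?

Removed: #131, #141, #148, #151, #159, #160. (#154 stays — for-cause denied.)
Seating in order: seats 1–9 → #132, #133, #134, #135, #136, #137, #138, #139, #140; alternates → #142, #143.
So alternate 1 is #142.

142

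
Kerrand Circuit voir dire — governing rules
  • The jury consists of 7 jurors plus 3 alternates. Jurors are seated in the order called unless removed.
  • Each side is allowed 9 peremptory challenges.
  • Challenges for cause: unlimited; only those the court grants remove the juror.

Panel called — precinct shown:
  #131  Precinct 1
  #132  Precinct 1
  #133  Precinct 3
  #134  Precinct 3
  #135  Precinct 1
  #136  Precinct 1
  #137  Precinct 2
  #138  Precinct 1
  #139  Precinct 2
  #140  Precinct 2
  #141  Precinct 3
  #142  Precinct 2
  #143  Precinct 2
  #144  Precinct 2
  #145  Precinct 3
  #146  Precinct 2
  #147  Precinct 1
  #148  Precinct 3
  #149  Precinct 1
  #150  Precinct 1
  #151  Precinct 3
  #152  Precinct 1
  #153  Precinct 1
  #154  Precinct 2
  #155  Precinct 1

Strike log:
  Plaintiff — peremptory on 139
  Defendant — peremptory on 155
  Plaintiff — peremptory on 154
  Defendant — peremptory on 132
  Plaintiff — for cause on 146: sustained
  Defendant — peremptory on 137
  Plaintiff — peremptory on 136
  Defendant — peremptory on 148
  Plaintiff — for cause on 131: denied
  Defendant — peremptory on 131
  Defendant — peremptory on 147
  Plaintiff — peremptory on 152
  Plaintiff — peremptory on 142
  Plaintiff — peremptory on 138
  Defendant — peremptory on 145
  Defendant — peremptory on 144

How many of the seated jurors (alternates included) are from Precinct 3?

4

Removed: #131, #132, #136, #137, #138, #139, #142, #144, #145, #146, #147, #148, #152, #154, #155.
Seated (10 incl. alternates): #133, #134, #135, #140, #141, #143, #149, #150, #151, #153.
Of those, in Precinct 3: #133, #134, #141, #151 → 4.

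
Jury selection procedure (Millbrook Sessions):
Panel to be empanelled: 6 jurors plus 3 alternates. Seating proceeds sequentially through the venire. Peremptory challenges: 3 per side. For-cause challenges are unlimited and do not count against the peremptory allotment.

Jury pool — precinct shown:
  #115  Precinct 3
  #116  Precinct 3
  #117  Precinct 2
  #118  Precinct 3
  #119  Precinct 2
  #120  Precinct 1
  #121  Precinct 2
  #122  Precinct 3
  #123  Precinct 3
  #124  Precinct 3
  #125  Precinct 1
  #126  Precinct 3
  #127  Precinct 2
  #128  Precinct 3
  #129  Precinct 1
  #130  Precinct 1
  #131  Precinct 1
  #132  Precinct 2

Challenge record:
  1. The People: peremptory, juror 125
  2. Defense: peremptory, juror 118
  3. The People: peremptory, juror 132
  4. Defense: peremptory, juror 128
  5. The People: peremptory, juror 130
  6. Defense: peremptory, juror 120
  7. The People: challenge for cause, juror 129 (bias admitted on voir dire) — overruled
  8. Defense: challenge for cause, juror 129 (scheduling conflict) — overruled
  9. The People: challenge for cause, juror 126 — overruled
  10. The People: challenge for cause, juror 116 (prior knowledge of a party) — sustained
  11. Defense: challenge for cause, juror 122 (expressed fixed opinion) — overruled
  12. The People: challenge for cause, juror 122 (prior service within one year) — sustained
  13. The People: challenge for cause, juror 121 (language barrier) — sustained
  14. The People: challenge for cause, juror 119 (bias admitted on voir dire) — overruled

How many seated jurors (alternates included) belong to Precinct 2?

Removed: #116, #118, #120, #121, #122, #125, #128, #130, #132.
Seated (9 incl. alternates): #115, #117, #119, #123, #124, #126, #127, #129, #131.
Of those, in Precinct 2: #117, #119, #127 → 3.

3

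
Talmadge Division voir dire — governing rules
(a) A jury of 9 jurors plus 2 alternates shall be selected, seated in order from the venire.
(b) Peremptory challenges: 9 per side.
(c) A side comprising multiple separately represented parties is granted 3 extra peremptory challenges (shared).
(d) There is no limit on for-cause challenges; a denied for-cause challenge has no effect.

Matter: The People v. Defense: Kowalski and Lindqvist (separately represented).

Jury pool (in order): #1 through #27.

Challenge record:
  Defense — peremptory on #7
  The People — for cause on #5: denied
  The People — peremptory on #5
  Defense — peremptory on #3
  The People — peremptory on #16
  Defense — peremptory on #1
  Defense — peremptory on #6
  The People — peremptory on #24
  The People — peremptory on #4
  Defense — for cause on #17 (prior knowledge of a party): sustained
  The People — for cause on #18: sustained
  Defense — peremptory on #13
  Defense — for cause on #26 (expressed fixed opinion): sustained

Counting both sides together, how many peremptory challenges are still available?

12

The People allotment: 9. Defense allotment: 9 base + 3 multi-party = 12.
The People peremptories used: #5, #16, #24, #4 — 4 (for-cause on #5, #18 don't count).
Defense peremptories used: #7, #3, #1, #6, #13 — 5 (for-cause on #17, #26 don't count).
Remaining: (9 − 4) + (12 − 5) = 12.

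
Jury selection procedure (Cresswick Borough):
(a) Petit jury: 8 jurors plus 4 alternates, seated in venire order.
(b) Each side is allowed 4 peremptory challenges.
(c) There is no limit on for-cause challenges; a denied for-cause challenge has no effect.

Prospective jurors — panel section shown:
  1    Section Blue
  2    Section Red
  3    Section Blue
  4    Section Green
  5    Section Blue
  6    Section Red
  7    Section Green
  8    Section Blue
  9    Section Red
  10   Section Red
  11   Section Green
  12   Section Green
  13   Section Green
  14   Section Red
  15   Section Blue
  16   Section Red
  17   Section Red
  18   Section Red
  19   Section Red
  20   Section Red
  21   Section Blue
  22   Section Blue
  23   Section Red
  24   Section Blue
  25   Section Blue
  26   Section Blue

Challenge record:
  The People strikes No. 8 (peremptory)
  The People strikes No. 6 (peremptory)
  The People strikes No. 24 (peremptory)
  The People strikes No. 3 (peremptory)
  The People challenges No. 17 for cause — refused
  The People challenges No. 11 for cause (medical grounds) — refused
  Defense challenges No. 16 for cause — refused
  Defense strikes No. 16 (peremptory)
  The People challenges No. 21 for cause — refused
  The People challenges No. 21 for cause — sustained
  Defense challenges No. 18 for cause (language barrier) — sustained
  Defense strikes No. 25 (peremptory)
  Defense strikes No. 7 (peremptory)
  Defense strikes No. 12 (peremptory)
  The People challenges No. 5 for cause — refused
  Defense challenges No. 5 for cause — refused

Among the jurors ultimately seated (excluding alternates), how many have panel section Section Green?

3

Removed: #3, #6, #7, #8, #12, #16, #18, #21, #24, #25.
Seated jurors 1–8: #1, #2, #4, #5, #9, #10, #11, #13 (alternates #14, #15, #17, #19 not counted).
Of those, in Section Green: #4, #11, #13 → 3.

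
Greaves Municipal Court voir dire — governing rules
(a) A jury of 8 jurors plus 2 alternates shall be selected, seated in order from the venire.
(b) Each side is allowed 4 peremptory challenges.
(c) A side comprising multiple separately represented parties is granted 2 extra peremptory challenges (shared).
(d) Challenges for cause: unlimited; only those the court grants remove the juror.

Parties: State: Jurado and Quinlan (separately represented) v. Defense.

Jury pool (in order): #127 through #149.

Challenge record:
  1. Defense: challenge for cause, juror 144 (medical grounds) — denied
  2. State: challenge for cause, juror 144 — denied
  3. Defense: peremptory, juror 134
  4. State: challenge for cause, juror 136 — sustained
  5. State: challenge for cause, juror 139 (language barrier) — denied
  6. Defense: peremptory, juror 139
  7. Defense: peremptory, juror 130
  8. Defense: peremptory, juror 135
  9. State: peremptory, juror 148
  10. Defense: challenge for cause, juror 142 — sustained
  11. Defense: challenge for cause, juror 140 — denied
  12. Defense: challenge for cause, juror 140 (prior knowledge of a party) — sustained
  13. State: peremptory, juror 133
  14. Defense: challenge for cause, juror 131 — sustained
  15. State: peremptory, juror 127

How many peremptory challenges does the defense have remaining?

Defense allotment: 4.
Defense peremptories used: #134, #139, #130, #135 — 4 (for-cause on #144, #142, #140, #140, #131 don't count).
Remaining: 4 − 4 = 0.

0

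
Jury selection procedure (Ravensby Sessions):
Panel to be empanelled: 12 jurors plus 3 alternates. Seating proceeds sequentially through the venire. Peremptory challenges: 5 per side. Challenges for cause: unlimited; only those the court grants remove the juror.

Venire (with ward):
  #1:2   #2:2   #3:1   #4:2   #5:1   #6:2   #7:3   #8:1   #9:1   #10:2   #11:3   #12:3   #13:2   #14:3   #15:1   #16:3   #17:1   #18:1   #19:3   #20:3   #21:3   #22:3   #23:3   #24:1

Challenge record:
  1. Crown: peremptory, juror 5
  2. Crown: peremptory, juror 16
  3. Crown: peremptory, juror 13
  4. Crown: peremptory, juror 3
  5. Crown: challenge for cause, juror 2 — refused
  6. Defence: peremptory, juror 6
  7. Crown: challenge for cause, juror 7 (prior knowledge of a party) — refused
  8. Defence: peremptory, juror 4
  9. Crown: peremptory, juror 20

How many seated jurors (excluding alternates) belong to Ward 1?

5

Removed: #3, #4, #5, #6, #13, #16, #20.
Seated jurors 1–12: #1, #2, #7, #8, #9, #10, #11, #12, #14, #15, #17, #18 (alternates #19, #21, #22 not counted).
Of those, in Ward 1: #8, #9, #15, #17, #18 → 5.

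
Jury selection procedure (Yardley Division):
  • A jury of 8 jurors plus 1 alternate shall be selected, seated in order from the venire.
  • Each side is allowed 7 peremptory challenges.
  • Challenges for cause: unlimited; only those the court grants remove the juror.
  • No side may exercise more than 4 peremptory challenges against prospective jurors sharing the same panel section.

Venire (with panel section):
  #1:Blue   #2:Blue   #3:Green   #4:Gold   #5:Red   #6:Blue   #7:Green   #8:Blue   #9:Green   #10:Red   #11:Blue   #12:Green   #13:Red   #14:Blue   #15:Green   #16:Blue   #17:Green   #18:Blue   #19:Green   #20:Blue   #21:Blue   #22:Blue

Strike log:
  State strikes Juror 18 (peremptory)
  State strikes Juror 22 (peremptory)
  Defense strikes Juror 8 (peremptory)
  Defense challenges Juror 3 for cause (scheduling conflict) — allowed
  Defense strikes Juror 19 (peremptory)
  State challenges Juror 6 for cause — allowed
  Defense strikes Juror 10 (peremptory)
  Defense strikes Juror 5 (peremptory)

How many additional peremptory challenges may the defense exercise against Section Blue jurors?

Defense peremptories so far: #8, #19, #10, #5 — 4 of 7 used, 3 left overall.
Against Section Blue: #8 — 1 used; per-section cap 4 leaves 3.
Binding limit: min(3, 3) = 3.

3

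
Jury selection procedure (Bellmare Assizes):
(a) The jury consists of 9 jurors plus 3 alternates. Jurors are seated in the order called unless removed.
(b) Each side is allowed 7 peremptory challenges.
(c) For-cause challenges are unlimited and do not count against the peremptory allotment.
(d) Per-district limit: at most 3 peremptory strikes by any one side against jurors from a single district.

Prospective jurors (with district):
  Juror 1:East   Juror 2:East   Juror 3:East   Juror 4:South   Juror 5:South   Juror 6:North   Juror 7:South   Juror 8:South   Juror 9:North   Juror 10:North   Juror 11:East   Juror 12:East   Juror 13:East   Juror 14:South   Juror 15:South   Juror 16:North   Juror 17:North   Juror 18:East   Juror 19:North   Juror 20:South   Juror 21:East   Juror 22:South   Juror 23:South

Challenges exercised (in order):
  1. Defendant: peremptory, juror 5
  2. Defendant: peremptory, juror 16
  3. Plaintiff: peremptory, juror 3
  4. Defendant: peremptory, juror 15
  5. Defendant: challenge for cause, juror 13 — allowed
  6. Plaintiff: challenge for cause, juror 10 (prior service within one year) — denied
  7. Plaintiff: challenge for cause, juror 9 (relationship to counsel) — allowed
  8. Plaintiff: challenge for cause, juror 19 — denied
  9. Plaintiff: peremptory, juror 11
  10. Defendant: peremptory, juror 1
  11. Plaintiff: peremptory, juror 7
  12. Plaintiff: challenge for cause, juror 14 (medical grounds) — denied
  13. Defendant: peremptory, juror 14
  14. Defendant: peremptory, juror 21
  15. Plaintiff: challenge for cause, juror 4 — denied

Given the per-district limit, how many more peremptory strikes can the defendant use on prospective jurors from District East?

Defendant peremptories so far: #5, #16, #15, #1, #14, #21 — 6 of 7 used, 1 left overall.
Against District East: #1, #21 — 2 used; per-district cap 3 leaves 1.
Binding limit: min(1, 1) = 1.

1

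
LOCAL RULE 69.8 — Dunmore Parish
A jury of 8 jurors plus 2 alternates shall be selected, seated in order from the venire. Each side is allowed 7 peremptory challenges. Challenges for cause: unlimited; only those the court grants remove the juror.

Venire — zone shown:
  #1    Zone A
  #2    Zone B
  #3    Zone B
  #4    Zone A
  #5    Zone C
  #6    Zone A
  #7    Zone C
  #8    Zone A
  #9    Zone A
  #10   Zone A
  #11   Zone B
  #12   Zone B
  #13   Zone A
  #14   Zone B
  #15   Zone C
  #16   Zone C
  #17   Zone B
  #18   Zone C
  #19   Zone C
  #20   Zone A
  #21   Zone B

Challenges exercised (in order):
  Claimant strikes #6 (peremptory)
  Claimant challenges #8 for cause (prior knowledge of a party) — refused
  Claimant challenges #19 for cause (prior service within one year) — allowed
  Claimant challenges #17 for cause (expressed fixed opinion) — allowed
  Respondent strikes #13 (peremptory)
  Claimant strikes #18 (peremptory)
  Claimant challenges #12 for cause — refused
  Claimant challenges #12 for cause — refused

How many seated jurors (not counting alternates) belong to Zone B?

Removed: #6, #13, #17, #18, #19.
Seated jurors 1–8: #1, #2, #3, #4, #5, #7, #8, #9 (alternates #10, #11 not counted).
Of those, in Zone B: #2, #3 → 2.

2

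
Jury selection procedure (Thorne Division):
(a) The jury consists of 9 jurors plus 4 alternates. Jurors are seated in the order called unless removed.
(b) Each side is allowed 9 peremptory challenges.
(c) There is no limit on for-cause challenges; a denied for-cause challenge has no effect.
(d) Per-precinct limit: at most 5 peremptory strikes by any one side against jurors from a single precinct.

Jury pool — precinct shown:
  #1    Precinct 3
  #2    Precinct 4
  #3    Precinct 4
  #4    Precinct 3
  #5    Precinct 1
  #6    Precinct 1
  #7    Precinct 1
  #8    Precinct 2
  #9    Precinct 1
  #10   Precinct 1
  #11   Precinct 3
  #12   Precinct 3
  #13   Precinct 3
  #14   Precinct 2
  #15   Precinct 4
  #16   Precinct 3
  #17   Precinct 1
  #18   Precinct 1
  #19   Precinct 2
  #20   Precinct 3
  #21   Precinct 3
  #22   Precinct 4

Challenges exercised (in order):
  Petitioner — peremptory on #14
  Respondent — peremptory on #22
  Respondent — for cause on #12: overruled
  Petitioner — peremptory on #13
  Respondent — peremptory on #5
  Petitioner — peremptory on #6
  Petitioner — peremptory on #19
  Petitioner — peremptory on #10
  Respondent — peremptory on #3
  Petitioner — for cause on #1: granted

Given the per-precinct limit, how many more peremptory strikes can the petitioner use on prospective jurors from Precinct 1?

Petitioner peremptories so far: #14, #13, #6, #19, #10 — 5 of 9 used, 4 left overall.
Against Precinct 1: #6, #10 — 2 used; per-precinct cap 5 leaves 3.
Binding limit: min(4, 3) = 3.

3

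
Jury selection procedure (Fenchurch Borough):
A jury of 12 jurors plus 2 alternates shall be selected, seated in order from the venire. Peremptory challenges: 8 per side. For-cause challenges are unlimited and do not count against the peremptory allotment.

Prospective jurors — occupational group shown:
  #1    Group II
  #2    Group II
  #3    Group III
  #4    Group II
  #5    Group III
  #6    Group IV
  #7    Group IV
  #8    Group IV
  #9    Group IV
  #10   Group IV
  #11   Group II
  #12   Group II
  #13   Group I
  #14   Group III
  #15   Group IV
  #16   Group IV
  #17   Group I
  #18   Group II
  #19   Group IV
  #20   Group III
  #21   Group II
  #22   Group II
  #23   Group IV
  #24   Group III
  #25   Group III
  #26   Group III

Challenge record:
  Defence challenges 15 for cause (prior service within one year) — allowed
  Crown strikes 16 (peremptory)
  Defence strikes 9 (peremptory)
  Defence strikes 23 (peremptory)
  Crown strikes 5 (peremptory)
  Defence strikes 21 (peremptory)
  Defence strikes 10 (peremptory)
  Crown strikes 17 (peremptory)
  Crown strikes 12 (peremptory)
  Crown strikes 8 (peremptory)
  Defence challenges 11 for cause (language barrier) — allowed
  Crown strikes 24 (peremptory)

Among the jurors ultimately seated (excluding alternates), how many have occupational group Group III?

Removed: #5, #8, #9, #10, #11, #12, #15, #16, #17, #21, #23, #24.
Seated jurors 1–12: #1, #2, #3, #4, #6, #7, #13, #14, #18, #19, #20, #22 (alternates #25, #26 not counted).
Of those, in Group III: #3, #14, #20 → 3.

3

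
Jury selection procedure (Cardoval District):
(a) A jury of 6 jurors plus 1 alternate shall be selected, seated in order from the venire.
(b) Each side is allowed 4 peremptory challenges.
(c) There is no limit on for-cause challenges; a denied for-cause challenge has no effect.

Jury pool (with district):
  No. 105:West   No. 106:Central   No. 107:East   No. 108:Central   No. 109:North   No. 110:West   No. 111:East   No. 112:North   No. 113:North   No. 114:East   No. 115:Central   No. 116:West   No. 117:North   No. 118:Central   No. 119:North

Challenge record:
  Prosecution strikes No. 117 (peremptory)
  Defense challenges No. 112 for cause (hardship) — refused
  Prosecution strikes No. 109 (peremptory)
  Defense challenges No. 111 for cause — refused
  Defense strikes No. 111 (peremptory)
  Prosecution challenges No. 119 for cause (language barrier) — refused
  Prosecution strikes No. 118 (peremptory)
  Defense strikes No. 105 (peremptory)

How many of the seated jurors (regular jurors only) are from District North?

Removed: #105, #109, #111, #117, #118.
Seated jurors 1–6: #106, #107, #108, #110, #112, #113 (alternates #114 not counted).
Of those, in District North: #112, #113 → 2.

2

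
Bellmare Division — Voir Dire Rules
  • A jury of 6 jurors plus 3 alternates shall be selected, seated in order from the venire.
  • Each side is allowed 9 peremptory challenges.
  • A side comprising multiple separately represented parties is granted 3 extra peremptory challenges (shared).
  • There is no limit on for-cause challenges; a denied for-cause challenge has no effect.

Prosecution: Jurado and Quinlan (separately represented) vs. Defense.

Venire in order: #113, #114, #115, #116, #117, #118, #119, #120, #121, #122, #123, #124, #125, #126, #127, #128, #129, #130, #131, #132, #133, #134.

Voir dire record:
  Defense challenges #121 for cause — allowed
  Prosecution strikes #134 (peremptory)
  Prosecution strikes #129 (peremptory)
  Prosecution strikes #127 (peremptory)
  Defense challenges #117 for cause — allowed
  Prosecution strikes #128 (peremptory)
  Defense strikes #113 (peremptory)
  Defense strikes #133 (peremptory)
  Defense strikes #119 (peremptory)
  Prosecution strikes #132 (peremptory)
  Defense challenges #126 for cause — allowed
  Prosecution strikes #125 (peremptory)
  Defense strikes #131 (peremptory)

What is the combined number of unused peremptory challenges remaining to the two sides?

11

Prosecution allotment: 9 base + 3 multi-party = 12. Defense allotment: 9.
Prosecution peremptories used: #134, #129, #127, #128, #132, #125 — 6.
Defense peremptories used: #113, #133, #119, #131 — 4 (for-cause on #121, #117, #126 don't count).
Remaining: (12 − 6) + (9 − 4) = 11.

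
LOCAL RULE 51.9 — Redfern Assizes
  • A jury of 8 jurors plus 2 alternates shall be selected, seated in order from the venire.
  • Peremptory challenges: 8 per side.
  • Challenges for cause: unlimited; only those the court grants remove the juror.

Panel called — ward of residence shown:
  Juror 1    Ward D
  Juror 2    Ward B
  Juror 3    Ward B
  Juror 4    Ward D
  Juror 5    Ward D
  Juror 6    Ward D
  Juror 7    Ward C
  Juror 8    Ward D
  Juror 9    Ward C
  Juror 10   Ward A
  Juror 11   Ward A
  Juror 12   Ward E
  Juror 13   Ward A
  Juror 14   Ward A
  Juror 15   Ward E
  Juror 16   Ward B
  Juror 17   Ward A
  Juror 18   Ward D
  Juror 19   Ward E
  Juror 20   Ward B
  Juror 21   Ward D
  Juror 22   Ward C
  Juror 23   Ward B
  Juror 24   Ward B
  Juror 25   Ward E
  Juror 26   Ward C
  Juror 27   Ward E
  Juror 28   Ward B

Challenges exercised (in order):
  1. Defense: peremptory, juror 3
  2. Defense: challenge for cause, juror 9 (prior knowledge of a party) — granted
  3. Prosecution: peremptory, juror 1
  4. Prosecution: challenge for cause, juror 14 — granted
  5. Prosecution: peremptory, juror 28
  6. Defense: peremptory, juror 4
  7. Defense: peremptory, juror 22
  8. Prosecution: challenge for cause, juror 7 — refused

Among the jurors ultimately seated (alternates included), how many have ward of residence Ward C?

Removed: #1, #3, #4, #9, #14, #22, #28.
Seated (10 incl. alternates): #2, #5, #6, #7, #8, #10, #11, #12, #13, #15.
Of those, in Ward C: #7 → 1.

1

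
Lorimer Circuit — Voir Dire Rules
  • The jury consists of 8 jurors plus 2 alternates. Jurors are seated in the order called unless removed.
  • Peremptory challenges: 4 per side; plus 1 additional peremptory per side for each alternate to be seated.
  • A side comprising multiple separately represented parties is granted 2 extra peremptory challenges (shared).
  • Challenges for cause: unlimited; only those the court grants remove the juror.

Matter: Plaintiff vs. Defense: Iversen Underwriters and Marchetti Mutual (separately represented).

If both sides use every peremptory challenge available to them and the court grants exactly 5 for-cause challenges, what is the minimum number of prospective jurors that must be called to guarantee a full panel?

29

Seats to fill: 8 + 2 alternates = 10.
Peremptories — Plaintiff: 4 + 1×2 = 6; Defense: 4 + 1×2 + 2 = 8; total 14.
For-cause removals: 5.
Minimum venire: 10 + 14 + 5 = 29.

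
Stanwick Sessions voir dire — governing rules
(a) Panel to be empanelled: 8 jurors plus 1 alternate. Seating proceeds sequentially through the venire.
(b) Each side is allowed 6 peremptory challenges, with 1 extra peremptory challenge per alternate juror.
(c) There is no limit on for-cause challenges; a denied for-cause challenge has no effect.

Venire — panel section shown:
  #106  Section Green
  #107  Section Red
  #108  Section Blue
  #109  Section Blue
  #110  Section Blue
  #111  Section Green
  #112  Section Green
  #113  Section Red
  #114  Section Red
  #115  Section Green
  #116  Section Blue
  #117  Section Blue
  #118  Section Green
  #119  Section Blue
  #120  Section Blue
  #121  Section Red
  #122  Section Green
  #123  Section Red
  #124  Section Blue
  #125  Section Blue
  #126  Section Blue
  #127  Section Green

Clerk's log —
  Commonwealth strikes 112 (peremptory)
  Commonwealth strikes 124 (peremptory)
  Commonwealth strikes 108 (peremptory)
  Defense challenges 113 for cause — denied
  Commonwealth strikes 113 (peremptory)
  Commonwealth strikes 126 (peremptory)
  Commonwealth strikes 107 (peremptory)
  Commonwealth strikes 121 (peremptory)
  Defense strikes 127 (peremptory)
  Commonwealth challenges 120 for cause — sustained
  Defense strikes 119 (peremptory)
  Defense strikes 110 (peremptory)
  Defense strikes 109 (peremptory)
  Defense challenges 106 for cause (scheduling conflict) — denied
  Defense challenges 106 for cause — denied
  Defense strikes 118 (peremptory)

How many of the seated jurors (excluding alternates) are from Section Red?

2

Removed: #107, #108, #109, #110, #112, #113, #118, #119, #120, #121, #124, #126, #127.
Seated jurors 1–8: #106, #111, #114, #115, #116, #117, #122, #123 (alternates #125 not counted).
Of those, in Section Red: #114, #123 → 2.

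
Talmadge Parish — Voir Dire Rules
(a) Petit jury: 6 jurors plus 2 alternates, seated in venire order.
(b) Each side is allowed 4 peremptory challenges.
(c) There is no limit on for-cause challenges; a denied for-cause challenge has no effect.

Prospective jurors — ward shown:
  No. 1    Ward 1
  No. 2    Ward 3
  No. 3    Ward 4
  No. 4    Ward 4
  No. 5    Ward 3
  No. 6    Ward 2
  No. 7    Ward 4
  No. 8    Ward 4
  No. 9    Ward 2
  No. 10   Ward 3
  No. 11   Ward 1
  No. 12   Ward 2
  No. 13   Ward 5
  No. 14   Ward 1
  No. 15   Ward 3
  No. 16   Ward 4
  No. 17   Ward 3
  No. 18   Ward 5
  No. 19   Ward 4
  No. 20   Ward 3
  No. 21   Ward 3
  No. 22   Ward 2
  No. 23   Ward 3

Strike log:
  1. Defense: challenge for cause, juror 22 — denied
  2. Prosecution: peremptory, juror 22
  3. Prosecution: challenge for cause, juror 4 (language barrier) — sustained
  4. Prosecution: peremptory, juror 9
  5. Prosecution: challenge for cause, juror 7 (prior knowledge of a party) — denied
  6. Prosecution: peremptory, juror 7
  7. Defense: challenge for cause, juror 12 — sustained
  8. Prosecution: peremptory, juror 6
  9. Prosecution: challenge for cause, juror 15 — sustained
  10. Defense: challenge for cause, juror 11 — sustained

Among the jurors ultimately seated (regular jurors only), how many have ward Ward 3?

Removed: #4, #6, #7, #9, #11, #12, #15, #22.
Seated jurors 1–6: #1, #2, #3, #5, #8, #10 (alternates #13, #14 not counted).
Of those, in Ward 3: #2, #5, #10 → 3.

3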